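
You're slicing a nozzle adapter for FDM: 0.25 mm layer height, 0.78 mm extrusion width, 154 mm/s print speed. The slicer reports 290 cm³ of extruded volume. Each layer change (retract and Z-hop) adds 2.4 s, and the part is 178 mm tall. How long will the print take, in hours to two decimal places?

Extrusion cross-section: 0.25 × 0.78 → 0.195 mm².
Toolpath length = 290 cm³ / 0.195 mm² = 290000 / 0.195 = 1487179.5 mm.
Extrusion time = 1487179.5 / 154 = 9657 s.
Number of layers: 178 / 0.25 → 712 (rounded up).
Non-print overhead = 712 × 2.4 = 1708.8 s.
Total = 9657 + 1708.8 = 11365.8 s = 3.16 hours.

3.16 hours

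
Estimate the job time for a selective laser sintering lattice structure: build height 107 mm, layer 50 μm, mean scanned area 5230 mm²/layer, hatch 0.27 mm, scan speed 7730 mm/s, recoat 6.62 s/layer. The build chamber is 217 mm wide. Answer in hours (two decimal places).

Number of layers: 107 / 0.05 → 2140 (rounded up).
Per-layer scan distance: 5230 / 0.27 → 19370.4 mm.
Per-layer scan time: 19370.4 / 7730 → 2.5059 s.
Time per layer: 2.5059 + 6.62 → 9.1259 s.
Build time = 2140 × 9.1259 = 19529.426 s = 5.42 hours.

5.42 hours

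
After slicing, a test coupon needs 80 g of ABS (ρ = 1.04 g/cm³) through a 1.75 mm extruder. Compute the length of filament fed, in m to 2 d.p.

Extruded volume: 80/1.04 = 76.9231 cm³ (76923.1 mm³).
Filament cross-section = π × (1.75/2)² = 2.4053 mm².
L = V/A = 76923.1/2.4053 = 31980.67 mm → 31.98 m.

31.98 m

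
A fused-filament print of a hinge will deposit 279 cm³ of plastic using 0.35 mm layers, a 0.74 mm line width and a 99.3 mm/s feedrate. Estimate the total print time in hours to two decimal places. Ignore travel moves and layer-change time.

Line area: 0.35 × 0.74 → 0.259 mm².
Path length: 279000 mm³ / 0.259 mm² → 1077220.1 mm.
Time extruding = 1077220.1 / 99.3 = 10848.1 s.
In the requested units: 10848.1 s = 3.01 hours.

3.01 hours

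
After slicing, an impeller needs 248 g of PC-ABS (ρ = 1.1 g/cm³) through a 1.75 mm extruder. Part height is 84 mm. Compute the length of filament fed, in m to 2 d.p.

Volume = 248 g / 1.1 g·cm⁻³ = 225.4545 cm³ = 225454.5 mm³.
A = π r² = π × 0.875² = 2.4053 mm².
L = V/A = 225454.5/2.4053 = 93732.38 mm → 93.73 m.

93.73 m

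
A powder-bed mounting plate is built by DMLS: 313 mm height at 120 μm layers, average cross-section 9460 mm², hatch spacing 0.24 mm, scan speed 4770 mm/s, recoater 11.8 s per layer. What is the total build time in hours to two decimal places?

Layers = ⌈313/0.12⌉ = 2609.
Hatch length per layer: 9460 / 0.24 → 39416.7 mm.
Laser time per layer = 39416.7 / 4770 = 8.2635 s.
Layer cycle = 8.2635 + 11.8 = 20.0635 s.
Total: 2609 × 20.0635 s = 52345.6715 s → 14.54 hours.

14.54 hours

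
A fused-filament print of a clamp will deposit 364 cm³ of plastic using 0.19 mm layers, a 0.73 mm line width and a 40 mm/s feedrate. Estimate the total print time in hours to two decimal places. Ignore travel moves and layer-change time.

Extrusion cross-section: 0.19 × 0.73 → 0.1387 mm².
Toolpath length = 364 cm³ / 0.1387 mm² = 364000 / 0.1387 = 2624369.1 mm.
Time extruding = 2624369.1 / 40, so 65609.2 s.
Converting: 65609.2 s = 18.22 hours.

18.22 hours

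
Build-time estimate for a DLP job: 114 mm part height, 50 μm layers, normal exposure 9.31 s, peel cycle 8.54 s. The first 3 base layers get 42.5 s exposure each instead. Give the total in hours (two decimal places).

Layer count = ceil(114 / 0.05) = 2280.
Burn-in layers = 3 × (42.5 + 8.54), so 153.12 s.
Remaining layers = 2277 × (9.31 + 8.54) = 40644.45 s.
Total = 153.12 + 40644.45 = 40797.57 s = 11.33 hours.

11.33 hours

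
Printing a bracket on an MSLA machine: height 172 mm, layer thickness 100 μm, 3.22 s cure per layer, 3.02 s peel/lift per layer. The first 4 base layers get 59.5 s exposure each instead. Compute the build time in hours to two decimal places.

3.04 hours

Layers = ⌈172/0.1⌉ = 1720.
Base layers: 4 × (59.5 + 3.02) → 250.08 s.
Regular layers: 1716 × (3.22 + 3.02) → 10707.84 s.
Total = 250.08 + 10707.84 = 10957.92 s = 3.04 hours.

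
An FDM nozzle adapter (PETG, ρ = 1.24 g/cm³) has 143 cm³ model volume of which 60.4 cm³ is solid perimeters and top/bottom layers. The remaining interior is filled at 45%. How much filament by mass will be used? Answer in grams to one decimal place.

Infill region = 143 − 60.4 = 82.6 cm³.
Infill volume: 0.45 × 82.6 → 37.17 cm³.
Deposited volume = 60.4 + 37.17 = 97.57 cm³.
Mass = 97.57 × 1.24, so 120.9868 g.

121.0 g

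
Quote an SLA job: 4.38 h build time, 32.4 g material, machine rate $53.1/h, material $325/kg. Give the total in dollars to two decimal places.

$243.11

Machine cost = 53.1 × 4.38, so $232.578.
Material charge = 325 × 32.4/1000, so $10.53.
Total = 232.578 + 10.53 = 243.108 ≈ $243.11.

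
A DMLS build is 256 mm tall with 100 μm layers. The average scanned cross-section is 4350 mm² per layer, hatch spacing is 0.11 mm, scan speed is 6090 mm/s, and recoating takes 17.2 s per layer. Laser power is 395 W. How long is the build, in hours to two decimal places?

Number of layers: 256 / 0.1 → 2560 (rounded up).
Scan path per layer = 4350 / 0.11 = 39545.5 mm.
Scan time per layer: 39545.5 / 6090 → 6.4935 s.
Layer cycle: 6.4935 + 17.2 → 23.6935 s.
Build time = 2560 × 23.6935 = 60655.36 s = 16.85 hours.

16.85 hours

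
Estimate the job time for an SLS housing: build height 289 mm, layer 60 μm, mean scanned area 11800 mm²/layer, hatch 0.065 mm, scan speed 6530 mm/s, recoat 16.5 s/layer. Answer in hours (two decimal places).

Layer count = ceil(289 / 0.06) = 4817.
Hatch length per layer: 11800 / 0.065 → 181538.5 mm.
Per-layer scan time: 181538.5 / 6530 → 27.8007 s.
Time per layer: 27.8007 + 16.5 → 44.3007 s.
Build time = 4817 × 44.3007 = 213396.4719 s = 59.28 hours.

59.28 hours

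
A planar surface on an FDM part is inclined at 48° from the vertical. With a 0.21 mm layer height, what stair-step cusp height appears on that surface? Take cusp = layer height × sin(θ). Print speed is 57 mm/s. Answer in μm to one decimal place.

h_c = t·sin θ = 0.21 × 0.7431 = 0.156051 mm (156.1 μm).

156.1 μm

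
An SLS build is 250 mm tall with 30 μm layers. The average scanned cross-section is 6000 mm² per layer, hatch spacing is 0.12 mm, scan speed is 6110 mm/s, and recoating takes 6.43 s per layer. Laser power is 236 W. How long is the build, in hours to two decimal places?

Number of layers: 250 / 0.03 → 8334 (rounded up).
Scan path per layer = 6000 / 0.12, so 50000 mm.
Per-layer scan time = 50000 / 6110 = 8.1833 s.
Time per layer = 8.1833 + 6.43, so 14.6133 s.
Build time = 8334 × 14.6133 = 121787.2422 s = 33.83 hours.

33.83 hours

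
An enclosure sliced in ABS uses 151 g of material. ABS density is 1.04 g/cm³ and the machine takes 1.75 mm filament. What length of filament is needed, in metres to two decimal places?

Volume = 151 g / 1.04 g·cm⁻³ = 145.1923 cm³ = 145192.3 mm³.
A = π r² = π × 0.875² = 2.4053 mm².
L = V/A = 145192.3/2.4053 = 60363.49 mm → 60.36 m.

60.36 m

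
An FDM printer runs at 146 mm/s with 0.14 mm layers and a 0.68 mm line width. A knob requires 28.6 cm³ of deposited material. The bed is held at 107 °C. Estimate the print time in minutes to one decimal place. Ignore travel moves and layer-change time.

34.3 minutes

Extrusion cross-section = 0.14 × 0.68, so 0.0952 mm².
Toolpath length = 28.6 cm³ / 0.0952 mm² = 28600 / 0.0952 = 300420.2 mm.
Extrusion time: 300420.2 / 146 → 2057.7 s.
That's 2057.7 s → 34.3 minutes.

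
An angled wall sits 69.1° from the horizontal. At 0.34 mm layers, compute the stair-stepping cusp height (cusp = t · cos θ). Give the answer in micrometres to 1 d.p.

121.3 μm

h_c = t·cos θ = 0.34 × 0.3567 = 0.121278 mm (121.3 μm).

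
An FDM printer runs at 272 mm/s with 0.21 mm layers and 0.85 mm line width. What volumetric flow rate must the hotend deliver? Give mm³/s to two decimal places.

48.55

Extrusion cross-section: 0.21 × 0.85 → 0.1785 mm².
Volumetric flow = 272 × 0.1785 = 48.55 mm³/s.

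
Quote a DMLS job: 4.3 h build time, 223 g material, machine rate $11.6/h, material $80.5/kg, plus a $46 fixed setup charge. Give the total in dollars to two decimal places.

$113.83

Machine cost = 11.6 × 4.3 = $49.88.
Material charge = 80.5 × 223/1000 = $17.9515.
Adding setup: 49.88 + 17.9515 + 46 → 113.8315 ≈ $113.83.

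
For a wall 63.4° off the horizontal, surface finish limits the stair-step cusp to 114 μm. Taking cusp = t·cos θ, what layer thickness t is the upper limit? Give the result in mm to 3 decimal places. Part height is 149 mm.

0.255 mm

cos(63.4°) = 0.4478; t_max = 0.114/0.4478 = 0.255 mm.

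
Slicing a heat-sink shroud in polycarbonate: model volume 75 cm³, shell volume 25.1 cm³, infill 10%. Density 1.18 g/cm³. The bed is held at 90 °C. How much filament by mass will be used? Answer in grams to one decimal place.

Volume inside the shell: 75 − 25.1 → 49.9 cm³.
Deposited infill: 0.10 × 49.9 → 4.99 cm³.
Deposited volume: 25.1 + 4.99 → 30.09 cm³.
Mass: 30.09 × 1.18 → 35.5062 g.

35.5 g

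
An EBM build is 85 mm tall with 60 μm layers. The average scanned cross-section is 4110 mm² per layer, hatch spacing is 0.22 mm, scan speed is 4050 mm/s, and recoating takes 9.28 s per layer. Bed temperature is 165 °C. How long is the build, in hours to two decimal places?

5.47 hours

Number of layers: 85 / 0.06 → 1417 (rounded up).
Hatch length per layer = 4110 / 0.22, so 18681.8 mm.
Scan time per layer = 18681.8 / 4050 = 4.6128 s.
Time per layer: 4.6128 + 9.28 → 13.8928 s.
1417 layers × 13.8928 s/layer = 19686.0976 s, i.e. 5.47 hours.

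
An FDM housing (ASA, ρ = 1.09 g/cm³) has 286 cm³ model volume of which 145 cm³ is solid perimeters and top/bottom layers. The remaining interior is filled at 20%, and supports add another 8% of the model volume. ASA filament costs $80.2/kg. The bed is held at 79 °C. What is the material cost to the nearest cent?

$17.14

Interior volume = 286 − 145, so 141 cm³.
Infill deposited: 0.20 × 141 → 28.2 cm³.
Support = 0.08 × 286, so 22.88 cm³.
Deposited volume = 145 + 28.2 + 22.88 = 196.08 cm³.
Mass: 196.08 × 1.09 → 213.7272 g.
Cost = 213.7272 g / 1000 × $80.2/kg = $17.14.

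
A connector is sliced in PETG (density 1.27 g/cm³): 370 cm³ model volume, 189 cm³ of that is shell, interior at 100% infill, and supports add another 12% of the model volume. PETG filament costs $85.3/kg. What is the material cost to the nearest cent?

Infill region: 370 − 189 → 181 cm³.
Infill deposited: 1.00 × 181 → 181 cm³.
Support: 0.12 × 370 → 44.4 cm³.
Total extruded = 189 + 181 + 44.4, so 414.4 cm³.
Mass = 414.4 × 1.27 = 526.288 g.
At $85.3/kg: 526.288/1000 × 85.3 = $44.89.

$44.89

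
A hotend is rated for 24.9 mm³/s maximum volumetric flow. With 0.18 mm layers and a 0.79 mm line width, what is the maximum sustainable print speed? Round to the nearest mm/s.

175 mm/s

Bead cross-section = 0.18 × 0.79, so 0.1422 mm².
Max speed = 24.9 / 0.1422 = 175.11 ≈ 175 mm/s.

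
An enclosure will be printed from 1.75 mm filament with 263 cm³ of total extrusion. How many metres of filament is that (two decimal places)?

109.34 m

Cross-section of 1.75 mm filament: π·(1.75/2)² = 2.4053 mm².
Length = 263 cm³ / 2.4053 mm² = 263000 / 2.4053 = 109341.87 mm = 109.34 m.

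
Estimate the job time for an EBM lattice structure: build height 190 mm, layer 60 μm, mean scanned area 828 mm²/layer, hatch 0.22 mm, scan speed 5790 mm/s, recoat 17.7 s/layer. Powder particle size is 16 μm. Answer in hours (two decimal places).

16.14 hours

Layers = ⌈190/0.06⌉ = 3167.
Scan path per layer = 828 / 0.22 = 3763.6 mm.
Beam time per layer = 3763.6 / 5790, so 0.65 s.
Time per layer = 0.65 + 17.7 = 18.35 s.
Build time = 3167 × 18.35 = 58114.45 s = 16.14 hours.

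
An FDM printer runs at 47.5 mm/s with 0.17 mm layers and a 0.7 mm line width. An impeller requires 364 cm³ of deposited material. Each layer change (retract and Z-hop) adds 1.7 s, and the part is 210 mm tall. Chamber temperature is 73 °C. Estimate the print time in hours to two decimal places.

18.47 hours

Extrusion cross-section = 0.17 × 0.7, so 0.119 mm².
Path length: 364000 mm³ / 0.119 mm² → 3058823.5 mm.
Extrusion time = 3058823.5 / 47.5 = 64396.3 s.
Number of layers: 210 / 0.17 → 1236 (rounded up).
Z-hop total: 1236 × 1.7 → 2101.2 s.
Total = 64396.3 + 2101.2 = 66497.5 s = 18.47 hours.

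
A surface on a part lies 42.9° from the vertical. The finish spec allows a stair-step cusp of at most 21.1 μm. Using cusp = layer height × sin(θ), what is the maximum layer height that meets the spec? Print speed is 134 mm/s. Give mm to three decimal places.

Layer height = cusp / sin(42.9°) = 0.0211 / 0.6807 = 0.031 mm.

0.031 mm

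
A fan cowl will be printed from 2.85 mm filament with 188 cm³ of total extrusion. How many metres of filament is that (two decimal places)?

29.47 m

A = π r² = π × 1.425² = 6.3794 mm².
Length = 188 cm³ / 6.3794 mm² = 188000 / 6.3794 = 29469.86 mm = 29.47 m.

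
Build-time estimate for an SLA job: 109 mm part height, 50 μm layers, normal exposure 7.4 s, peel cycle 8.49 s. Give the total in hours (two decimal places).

9.62 hours

Layer count = ceil(109 / 0.05) = 2180.
Cycle time = 7.4 + 8.49, so 15.89 s.
Total = 2180 × 15.89 = 34640.2 s = 9.62 hours.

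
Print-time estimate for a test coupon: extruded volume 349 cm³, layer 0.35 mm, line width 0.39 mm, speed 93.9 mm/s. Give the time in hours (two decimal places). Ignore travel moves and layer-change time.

7.56 hours

Line area = 0.35 × 0.39 = 0.1365 mm².
Total extruded path = 349000/0.1365 = 2556776.6 mm.
Print-move time = 2556776.6 / 93.9 = 27228.7 s.
Converting: 27228.7 s = 7.56 hours.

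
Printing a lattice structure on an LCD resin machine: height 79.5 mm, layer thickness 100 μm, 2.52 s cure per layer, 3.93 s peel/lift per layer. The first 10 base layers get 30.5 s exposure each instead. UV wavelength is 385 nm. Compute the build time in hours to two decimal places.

1.50 hours

Number of layers: 79.5 / 0.1 → 795 (rounded up).
Burn-in layers = 10 × (30.5 + 3.93) = 344.3 s.
Remaining layers: 785 × (2.52 + 3.93) → 5063.25 s.
Sum: 344.3 + 5063.25 = 5407.55 s → 1.50 hours.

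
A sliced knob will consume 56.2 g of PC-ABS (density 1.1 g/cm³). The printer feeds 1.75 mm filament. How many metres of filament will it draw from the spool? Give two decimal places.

Volume = 56.2 g / 1.1 g·cm⁻³ = 51.0909 cm³ = 51090.9 mm³.
Cross-section of 1.75 mm filament: π·(1.75/2)² = 2.4053 mm².
L = V/A = 51090.9/2.4053 = 21240.97 mm → 21.24 m.

21.24 m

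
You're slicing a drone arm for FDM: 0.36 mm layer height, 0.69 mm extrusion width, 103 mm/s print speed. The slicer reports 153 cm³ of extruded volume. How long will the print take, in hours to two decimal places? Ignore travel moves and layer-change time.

1.66 hours

Extrusion cross-section = 0.36 × 0.69, so 0.2484 mm².
Toolpath length = 153 cm³ / 0.2484 mm² = 153000 / 0.2484 = 615942 mm.
Extrusion time: 615942 / 103 → 5980 s.
5980 s = 1.66 hours.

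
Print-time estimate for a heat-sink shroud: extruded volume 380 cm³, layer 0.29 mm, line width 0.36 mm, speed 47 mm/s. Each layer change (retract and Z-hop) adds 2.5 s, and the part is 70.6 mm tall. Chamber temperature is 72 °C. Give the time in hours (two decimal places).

21.68 hours

Line area: 0.29 × 0.36 → 0.1044 mm².
Path length: 380000 mm³ / 0.1044 mm² → 3639846.7 mm.
Extrusion time: 3639846.7 / 47 → 77443.5 s.
Layers = ⌈70.6/0.29⌉ = 244.
Layer-change overhead = 244 × 2.5 = 610 s.
Total = 77443.5 + 610 = 78053.5 s = 21.68 hours.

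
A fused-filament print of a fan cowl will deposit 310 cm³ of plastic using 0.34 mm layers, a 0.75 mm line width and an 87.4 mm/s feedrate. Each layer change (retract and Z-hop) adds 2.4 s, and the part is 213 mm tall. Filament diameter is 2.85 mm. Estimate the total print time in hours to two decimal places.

Extrusion cross-section = 0.34 × 0.75, so 0.255 mm².
Toolpath length = 310 cm³ / 0.255 mm² = 310000 / 0.255 = 1215686.3 mm.
Print-move time = 1215686.3 / 87.4, so 13909.5 s.
Layers = ⌈213/0.34⌉ = 627.
Non-print overhead: 627 × 2.4 → 1504.8 s.
Altogether 13909.5 + 1504.8 = 15414.3 s, i.e. 4.28 hours.

4.28 hours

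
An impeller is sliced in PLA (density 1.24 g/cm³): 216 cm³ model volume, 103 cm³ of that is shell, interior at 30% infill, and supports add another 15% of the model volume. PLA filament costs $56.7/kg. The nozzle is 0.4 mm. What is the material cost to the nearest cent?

$11.90

Volume inside the shell = 216 − 103 = 113 cm³.
Infill deposited = 0.30 × 113, so 33.9 cm³.
Support = 0.15 × 216 = 32.4 cm³.
Total extruded = 103 + 33.9 + 32.4, so 169.3 cm³.
Mass: 169.3 × 1.24 → 209.932 g.
At $56.7/kg: 209.932/1000 × 56.7 = $11.90.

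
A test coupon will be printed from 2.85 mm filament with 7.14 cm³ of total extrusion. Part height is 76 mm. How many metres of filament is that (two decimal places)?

Cross-section of 2.85 mm filament: π·(2.85/2)² = 6.3794 mm².
Length = 7.14 cm³ / 6.3794 mm² = 7140 / 6.3794 = 1119.23 mm = 1.12 m.

1.12 m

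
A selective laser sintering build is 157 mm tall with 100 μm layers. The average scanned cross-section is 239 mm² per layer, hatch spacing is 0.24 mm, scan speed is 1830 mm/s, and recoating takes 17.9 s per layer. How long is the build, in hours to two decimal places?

8.04 hours

Layers = ⌈157/0.1⌉ = 1570.
Hatch length per layer: 239 / 0.24 → 995.8 mm.
Per-layer scan time = 995.8 / 1830, so 0.5442 s.
Layer cycle: 0.5442 + 17.9 → 18.4442 s.
Total: 1570 × 18.4442 s = 28957.394 s → 8.04 hours.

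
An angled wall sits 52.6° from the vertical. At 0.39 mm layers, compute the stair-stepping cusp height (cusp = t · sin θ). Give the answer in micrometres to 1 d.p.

309.8 μm

sin(52.6°) = 0.7944, so cusp = 0.39 × 0.7944 = 0.309816 mm → 309.8 μm.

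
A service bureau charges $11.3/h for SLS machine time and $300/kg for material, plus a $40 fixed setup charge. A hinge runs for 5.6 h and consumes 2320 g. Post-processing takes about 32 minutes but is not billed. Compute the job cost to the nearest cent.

$799.28

Machine cost: 11.3 × 5.6 → $63.28.
Material charge = 300 × 2320/1000 = $696.00.
Total = 63.28 + 696.00 + 40 = $799.28.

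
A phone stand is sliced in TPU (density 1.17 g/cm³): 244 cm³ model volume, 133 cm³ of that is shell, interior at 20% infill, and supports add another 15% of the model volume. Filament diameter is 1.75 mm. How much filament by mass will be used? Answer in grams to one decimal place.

224.4 g

Infill region = 244 − 133 = 111 cm³.
Deposited infill = 0.20 × 111, so 22.2 cm³.
Support: 0.15 × 244 → 36.6 cm³.
Total printed volume: 133 + 22.2 + 36.6 → 191.8 cm³.
Mass: 191.8 × 1.17 → 224.406 g.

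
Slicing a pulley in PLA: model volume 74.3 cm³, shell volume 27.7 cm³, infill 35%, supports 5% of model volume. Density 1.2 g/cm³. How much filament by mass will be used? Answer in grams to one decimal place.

57.3 g

Infill region = 74.3 − 27.7, so 46.6 cm³.
Infill deposited: 0.35 × 46.6 → 16.31 cm³.
Support = 0.05 × 74.3 = 3.715 cm³.
Deposited volume = 27.7 + 16.31 + 3.715 = 47.725 cm³.
Mass: 47.725 × 1.2 → 57.27 g.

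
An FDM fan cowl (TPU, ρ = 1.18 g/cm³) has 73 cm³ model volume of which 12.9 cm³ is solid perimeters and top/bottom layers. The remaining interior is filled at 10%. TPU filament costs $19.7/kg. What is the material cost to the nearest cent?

Infill region: 73 − 12.9 → 60.1 cm³.
Infill volume = 0.10 × 60.1 = 6.01 cm³.
Deposited volume = 12.9 + 6.01 = 18.91 cm³.
Mass = 18.91 × 1.18, so 22.3138 g.
At $19.7/kg: 22.3138/1000 × 19.7 = $0.44.

$0.44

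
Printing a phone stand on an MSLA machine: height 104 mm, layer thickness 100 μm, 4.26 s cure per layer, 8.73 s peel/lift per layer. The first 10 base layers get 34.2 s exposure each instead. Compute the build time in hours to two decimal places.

Layers = ⌈104/0.1⌉ = 1040.
Burn-in layers = 10 × (34.2 + 8.73) = 429.3 s.
Regular layers = 1030 × (4.26 + 8.73) = 13379.7 s.
Total = 429.3 + 13379.7 = 13809 s = 3.84 hours.

3.84 hours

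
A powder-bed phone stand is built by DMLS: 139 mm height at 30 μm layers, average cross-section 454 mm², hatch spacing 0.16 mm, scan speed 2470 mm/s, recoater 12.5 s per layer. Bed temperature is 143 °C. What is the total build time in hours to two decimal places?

17.57 hours

Layers = ⌈139/0.03⌉ = 4634.
Scan path per layer: 454 / 0.16 → 2837.5 mm.
Scan time per layer = 2837.5 / 2470, so 1.1488 s.
Per-layer time = 1.1488 + 12.5, so 13.6488 s.
Build time = 4634 × 13.6488 = 63248.5392 s = 17.57 hours.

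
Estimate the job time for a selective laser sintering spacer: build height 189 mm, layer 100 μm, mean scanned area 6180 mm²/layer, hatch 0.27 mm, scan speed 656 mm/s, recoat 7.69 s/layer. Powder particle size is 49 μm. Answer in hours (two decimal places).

22.36 hours

Layers = ⌈189/0.1⌉ = 1890.
Scan path per layer: 6180 / 0.27 → 22888.9 mm.
Per-layer scan time: 22888.9 / 656 → 34.8916 s.
Time per layer: 34.8916 + 7.69 → 42.5816 s.
Total: 1890 × 42.5816 s = 80479.224 s → 22.36 hours.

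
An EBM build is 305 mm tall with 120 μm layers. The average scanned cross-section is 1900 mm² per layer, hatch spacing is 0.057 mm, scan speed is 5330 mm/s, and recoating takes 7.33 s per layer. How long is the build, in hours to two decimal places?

Layer count = ceil(305 / 0.12) = 2542.
Scan path per layer = 1900 / 0.057 = 33333.3 mm.
Scan time per layer = 33333.3 / 5330, so 6.2539 s.
Layer cycle: 6.2539 + 7.33 → 13.5839 s.
2542 layers × 13.5839 s/layer = 34530.2738 s, i.e. 9.59 hours.

9.59 hours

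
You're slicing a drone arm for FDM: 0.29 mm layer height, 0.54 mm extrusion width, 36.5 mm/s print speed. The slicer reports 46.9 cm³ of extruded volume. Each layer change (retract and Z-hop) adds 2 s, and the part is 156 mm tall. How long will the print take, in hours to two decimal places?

Line area: 0.29 × 0.54 → 0.1566 mm².
Toolpath length = 46.9 cm³ / 0.1566 mm² = 46900 / 0.1566 = 299489.1 mm.
Time extruding = 299489.1 / 36.5 = 8205.2 s.
Layer count = ceil(156 / 0.29) = 538.
Non-print overhead = 538 × 2, so 1076 s.
Altogether 8205.2 + 1076 = 9281.2 s, i.e. 2.58 hours.

2.58 hours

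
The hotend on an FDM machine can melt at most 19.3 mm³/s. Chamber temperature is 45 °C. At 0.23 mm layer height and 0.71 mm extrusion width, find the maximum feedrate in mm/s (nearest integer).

118 mm/s

Extrusion cross-section = 0.23 × 0.71, so 0.1633 mm².
Max speed = 19.3 / 0.1633 = 118.19 ≈ 118 mm/s.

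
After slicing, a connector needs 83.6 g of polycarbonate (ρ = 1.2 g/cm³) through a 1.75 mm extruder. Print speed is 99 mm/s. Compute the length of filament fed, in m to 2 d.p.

28.96 m

Extruded volume: 83.6/1.2 = 69.6667 cm³ (69666.7 mm³).
Cross-section of 1.75 mm filament: π·(1.75/2)² = 2.4053 mm².
L = V/A = 69666.7/2.4053 = 28963.83 mm → 28.96 m.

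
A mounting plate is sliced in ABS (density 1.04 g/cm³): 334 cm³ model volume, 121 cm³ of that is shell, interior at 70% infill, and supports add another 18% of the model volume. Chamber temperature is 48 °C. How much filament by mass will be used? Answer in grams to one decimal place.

Interior volume: 334 − 121 → 213 cm³.
Infill deposited: 0.70 × 213 → 149.1 cm³.
Support = 0.18 × 334, so 60.12 cm³.
Deposited volume = 121 + 149.1 + 60.12, so 330.22 cm³.
Mass: 330.22 × 1.04 → 343.4288 g.

343.4 g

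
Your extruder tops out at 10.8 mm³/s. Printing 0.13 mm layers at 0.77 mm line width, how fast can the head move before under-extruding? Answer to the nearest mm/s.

Bead cross-section = 0.13 × 0.77, so 0.1001 mm².
v_max = Q/A = 10.8/0.1001 = 107.89 mm/s → 108 mm/s.

108 mm/s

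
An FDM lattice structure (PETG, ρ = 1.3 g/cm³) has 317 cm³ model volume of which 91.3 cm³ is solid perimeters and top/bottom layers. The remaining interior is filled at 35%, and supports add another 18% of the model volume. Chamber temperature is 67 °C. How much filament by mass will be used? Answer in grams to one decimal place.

295.6 g

Infill region = 317 − 91.3, so 225.7 cm³.
Infill deposited = 0.35 × 225.7, so 78.995 cm³.
Support: 0.18 × 317 → 57.06 cm³.
Deposited volume: 91.3 + 78.995 + 57.06 → 227.355 cm³.
Mass = 227.355 × 1.3 = 295.5615 g.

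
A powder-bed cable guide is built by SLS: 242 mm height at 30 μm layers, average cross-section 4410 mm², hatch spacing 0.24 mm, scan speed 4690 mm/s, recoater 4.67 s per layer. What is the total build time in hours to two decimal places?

Layer count = ceil(242 / 0.03) = 8067.
Per-layer scan distance = 4410 / 0.24, so 18375 mm.
Scan time per layer: 18375 / 4690 → 3.9179 s.
Layer cycle: 3.9179 + 4.67 → 8.5879 s.
Total: 8067 × 8.5879 s = 69278.5893 s → 19.24 hours.

19.24 hours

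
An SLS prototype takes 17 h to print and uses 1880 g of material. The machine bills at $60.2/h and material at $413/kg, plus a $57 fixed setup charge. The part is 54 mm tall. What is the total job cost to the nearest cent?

Machine-time cost: 60.2 × 17 → $1023.40.
Material cost = 413 × 1880/1000, so $776.44.
Adding setup: 1023.40 + 776.44 + 57 → $1856.84.

$1856.84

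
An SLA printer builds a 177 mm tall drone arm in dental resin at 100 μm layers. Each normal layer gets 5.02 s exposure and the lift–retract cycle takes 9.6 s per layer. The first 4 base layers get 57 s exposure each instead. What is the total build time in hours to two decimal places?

Layer count = ceil(177 / 0.1) = 1770.
Base layers: 4 × (57 + 9.6) → 266.4 s.
Regular layers: 1766 × (5.02 + 9.6) → 25818.92 s.
Sum: 266.4 + 25818.92 = 26085.32 s → 7.25 hours.

7.25 hours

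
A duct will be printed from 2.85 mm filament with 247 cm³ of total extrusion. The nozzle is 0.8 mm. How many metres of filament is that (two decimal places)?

38.72 m

Cross-section of 2.85 mm filament: π·(2.85/2)² = 6.3794 mm².
Length = 247 cm³ / 6.3794 mm² = 247000 / 6.3794 = 38718.37 mm = 38.72 m.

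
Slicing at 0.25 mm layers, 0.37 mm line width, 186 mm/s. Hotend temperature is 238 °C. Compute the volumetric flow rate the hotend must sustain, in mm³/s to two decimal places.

A = 0.25 × 0.37, so 0.0925 mm².
Volumetric flow = 186 × 0.0925 = 17.21 mm³/s.

17.21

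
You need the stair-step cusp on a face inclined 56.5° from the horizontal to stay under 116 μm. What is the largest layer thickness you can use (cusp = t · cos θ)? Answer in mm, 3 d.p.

0.210 mm

t = h_c / cos θ = 0.116 / 0.5519 = 0.210 mm.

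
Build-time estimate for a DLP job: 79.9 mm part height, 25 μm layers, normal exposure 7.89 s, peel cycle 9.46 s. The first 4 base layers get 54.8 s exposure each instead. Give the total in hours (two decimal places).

15.46 hours

Layers = ⌈79.9/0.025⌉ = 3196.
Bottom layers: 4 × (54.8 + 9.46) → 257.04 s.
Normal layers = 3192 × (7.89 + 9.46), so 55381.2 s.
Sum: 257.04 + 55381.2 = 55638.24 s → 15.46 hours.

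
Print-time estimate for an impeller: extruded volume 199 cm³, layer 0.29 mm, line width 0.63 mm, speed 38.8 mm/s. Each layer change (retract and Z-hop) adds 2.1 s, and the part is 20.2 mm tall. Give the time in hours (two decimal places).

Extrusion cross-section: 0.29 × 0.63 → 0.1827 mm².
Path length: 199000 mm³ / 0.1827 mm² → 1089217.3 mm.
Print-move time: 1089217.3 / 38.8 → 28072.6 s.
Layer count = ceil(20.2 / 0.29) = 70.
Layer-change overhead: 70 × 2.1 → 147 s.
Altogether 28072.6 + 147 = 28219.6 s, i.e. 7.84 hours.

7.84 hours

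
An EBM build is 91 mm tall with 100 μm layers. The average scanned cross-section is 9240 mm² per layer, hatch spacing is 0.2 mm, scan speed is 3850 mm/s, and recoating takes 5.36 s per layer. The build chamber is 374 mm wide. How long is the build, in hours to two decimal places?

Number of layers: 91 / 0.1 → 910 (rounded up).
Hatch length per layer = 9240 / 0.2 = 46200 mm.
Per-layer scan time: 46200 / 3850 → 12 s.
Per-layer time = 12 + 5.36, so 17.36 s.
Total: 910 × 17.36 s = 15797.6 s → 4.39 hours.

4.39 hours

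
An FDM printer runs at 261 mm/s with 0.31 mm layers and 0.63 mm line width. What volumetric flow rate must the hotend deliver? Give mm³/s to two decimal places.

Extrusion cross-section = 0.31 × 0.63, so 0.1953 mm².
Volumetric flow = 261 × 0.1953 = 50.97 mm³/s.

50.97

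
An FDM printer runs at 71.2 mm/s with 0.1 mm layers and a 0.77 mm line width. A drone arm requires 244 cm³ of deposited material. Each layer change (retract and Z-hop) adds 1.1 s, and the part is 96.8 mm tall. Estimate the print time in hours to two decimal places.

12.66 hours

Line area = 0.1 × 0.77 = 0.077 mm².
Toolpath length = 244 cm³ / 0.077 mm² = 244000 / 0.077 = 3168831.2 mm.
Time extruding = 3168831.2 / 71.2 = 44506.1 s.
Layers = ⌈96.8/0.1⌉ = 968.
Layer-change overhead = 968 × 1.1, so 1064.8 s.
Total = 44506.1 + 1064.8 = 45570.9 s = 12.66 hours.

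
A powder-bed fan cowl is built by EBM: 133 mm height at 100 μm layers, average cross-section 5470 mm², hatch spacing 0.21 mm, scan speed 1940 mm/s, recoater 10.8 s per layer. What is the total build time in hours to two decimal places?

8.95 hours

Layer count = ceil(133 / 0.1) = 1330.
Per-layer scan distance: 5470 / 0.21 → 26047.6 mm.
Per-layer scan time = 26047.6 / 1940, so 13.4266 s.
Time per layer: 13.4266 + 10.8 → 24.2266 s.
Build time = 1330 × 24.2266 = 32221.378 s = 8.95 hours.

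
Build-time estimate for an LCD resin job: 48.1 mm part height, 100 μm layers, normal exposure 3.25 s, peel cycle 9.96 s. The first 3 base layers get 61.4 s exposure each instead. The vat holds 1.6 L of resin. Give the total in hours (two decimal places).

Layer count = ceil(48.1 / 0.1) = 481.
Burn-in layers = 3 × (61.4 + 9.96), so 214.08 s.
Normal layers = 478 × (3.25 + 9.96) = 6314.38 s.
Sum: 214.08 + 6314.38 = 6528.46 s → 1.81 hours.

1.81 hours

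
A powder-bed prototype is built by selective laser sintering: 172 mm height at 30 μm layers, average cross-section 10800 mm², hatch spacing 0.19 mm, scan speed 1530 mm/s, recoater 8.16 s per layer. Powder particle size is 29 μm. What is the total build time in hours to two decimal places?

Layers = ⌈172/0.03⌉ = 5734.
Hatch length per layer = 10800 / 0.19, so 56842.1 mm.
Per-layer scan time: 56842.1 / 1530 → 37.1517 s.
Per-layer time: 37.1517 + 8.16 → 45.3117 s.
Total: 5734 × 45.3117 s = 259817.2878 s → 72.17 hours.

72.17 hours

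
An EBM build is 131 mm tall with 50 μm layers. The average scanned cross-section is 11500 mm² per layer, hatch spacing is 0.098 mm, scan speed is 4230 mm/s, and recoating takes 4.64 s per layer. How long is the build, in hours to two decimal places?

23.57 hours

Layers = ⌈131/0.05⌉ = 2620.
Hatch length per layer = 11500 / 0.098 = 117346.9 mm.
Beam time per layer = 117346.9 / 4230 = 27.7416 s.
Time per layer = 27.7416 + 4.64 = 32.3816 s.
Build time = 2620 × 32.3816 = 84839.792 s = 23.57 hours.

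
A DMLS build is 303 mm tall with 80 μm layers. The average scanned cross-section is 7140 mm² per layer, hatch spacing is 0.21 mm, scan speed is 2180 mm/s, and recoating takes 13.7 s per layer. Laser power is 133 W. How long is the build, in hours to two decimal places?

Layers = ⌈303/0.08⌉ = 3788.
Hatch length per layer = 7140 / 0.21 = 34000 mm.
Laser time per layer = 34000 / 2180, so 15.5963 s.
Layer cycle = 15.5963 + 13.7, so 29.2963 s.
3788 layers × 29.2963 s/layer = 110974.3844 s, i.e. 30.83 hours.

30.83 hours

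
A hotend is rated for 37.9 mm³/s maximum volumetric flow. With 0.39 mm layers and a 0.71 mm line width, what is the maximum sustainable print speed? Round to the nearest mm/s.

137 mm/s

Bead cross-section = 0.39 × 0.71, so 0.2769 mm².
Max speed = 37.9 / 0.2769 = 136.87 ≈ 137 mm/s.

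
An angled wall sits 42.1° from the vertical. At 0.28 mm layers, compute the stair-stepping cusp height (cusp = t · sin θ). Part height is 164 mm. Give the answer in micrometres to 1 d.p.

187.7 μm

sin(42.1°) = 0.6704, so cusp = 0.28 × 0.6704 = 0.187712 mm → 187.7 μm.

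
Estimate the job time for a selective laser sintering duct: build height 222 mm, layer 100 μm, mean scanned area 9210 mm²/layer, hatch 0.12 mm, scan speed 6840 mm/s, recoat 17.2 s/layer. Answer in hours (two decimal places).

17.53 hours

Layers = ⌈222/0.1⌉ = 2220.
Scan path per layer: 9210 / 0.12 → 76750 mm.
Laser time per layer: 76750 / 6840 → 11.2208 s.
Time per layer = 11.2208 + 17.2 = 28.4208 s.
Build time = 2220 × 28.4208 = 63094.176 s = 17.53 hours.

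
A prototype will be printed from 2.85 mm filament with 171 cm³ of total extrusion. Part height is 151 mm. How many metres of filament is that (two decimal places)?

26.81 m

A = π r² = π × 1.425² = 6.3794 mm².
L = 171000 mm³ / 6.3794 mm² = 26805.03 mm, i.e. 26.81 m.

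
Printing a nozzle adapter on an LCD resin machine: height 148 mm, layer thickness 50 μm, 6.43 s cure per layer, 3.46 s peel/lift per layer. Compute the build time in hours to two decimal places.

8.13 hours

Layers = ⌈148/0.05⌉ = 2960.
Each layer takes: 6.43 + 3.46 → 9.89 s.
Total = 2960 × 9.89 = 29274.4 s = 8.13 hours.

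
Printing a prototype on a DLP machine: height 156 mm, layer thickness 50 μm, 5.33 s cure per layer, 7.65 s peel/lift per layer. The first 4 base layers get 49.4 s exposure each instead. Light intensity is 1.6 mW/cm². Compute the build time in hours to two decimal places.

Layer count = ceil(156 / 0.05) = 3120.
Base layers = 4 × (49.4 + 7.65), so 228.2 s.
Regular layers = 3116 × (5.33 + 7.65), so 40445.68 s.
Sum: 228.2 + 40445.68 = 40673.88 s → 11.30 hours.

11.30 hours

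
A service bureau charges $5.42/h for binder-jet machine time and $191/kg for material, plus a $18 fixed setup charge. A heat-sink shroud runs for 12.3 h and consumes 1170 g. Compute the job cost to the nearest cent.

Machine cost = 5.42 × 12.3 = $66.666.
Material cost: 191 × 1170/1000 → $223.47.
Adding setup: 66.666 + 223.47 + 18 → 308.136 ≈ $308.14.

$308.14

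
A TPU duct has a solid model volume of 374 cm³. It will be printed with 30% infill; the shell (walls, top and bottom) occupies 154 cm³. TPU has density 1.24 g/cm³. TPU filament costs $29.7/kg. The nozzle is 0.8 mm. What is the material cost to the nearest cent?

$8.10

Infill region = 374 − 154 = 220 cm³.
Deposited infill: 0.30 × 220 → 66 cm³.
Deposited volume = 154 + 66 = 220 cm³.
Mass = 220 × 1.24 = 272.8 g.
Cost = 272.8 g / 1000 × $29.7/kg = $8.10.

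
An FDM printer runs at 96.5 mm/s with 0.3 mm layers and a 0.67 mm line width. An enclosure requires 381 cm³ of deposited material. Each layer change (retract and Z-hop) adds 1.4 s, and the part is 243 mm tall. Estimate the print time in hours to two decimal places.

Bead cross-section = 0.3 × 0.67 = 0.201 mm².
Toolpath length = 381 cm³ / 0.201 mm² = 381000 / 0.201 = 1895522.4 mm.
Print-move time: 1895522.4 / 96.5 → 19642.7 s.
Number of layers: 243 / 0.3 → 810 (rounded up).
Non-print overhead = 810 × 1.4, so 1134 s.
Altogether 19642.7 + 1134 = 20776.7 s, i.e. 5.77 hours.

5.77 hours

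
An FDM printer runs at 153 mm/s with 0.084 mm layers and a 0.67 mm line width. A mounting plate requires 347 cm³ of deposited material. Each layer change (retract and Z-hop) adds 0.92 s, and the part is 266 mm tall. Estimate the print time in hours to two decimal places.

Bead cross-section = 0.084 × 0.67, so 0.05628 mm².
Toolpath length = 347 cm³ / 0.05628 mm² = 347000 / 0.05628 = 6165600.6 mm.
Time extruding = 6165600.6 / 153 = 40298 s.
Number of layers: 266 / 0.084 → 3167 (rounded up).
Z-hop total: 3167 × 0.92 → 2913.64 s.
Total = 40298 + 2913.64 = 43211.64 s = 12.00 hours.

12.00 hours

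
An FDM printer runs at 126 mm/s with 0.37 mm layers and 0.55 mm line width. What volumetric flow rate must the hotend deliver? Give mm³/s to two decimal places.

Bead cross-section: 0.37 × 0.55 → 0.2035 mm².
Volumetric flow = 126 × 0.2035 = 25.64 mm³/s.

25.64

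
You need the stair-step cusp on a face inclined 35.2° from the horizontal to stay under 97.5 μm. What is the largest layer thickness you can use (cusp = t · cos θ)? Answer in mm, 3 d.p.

0.119 mm

Layer height = cusp / cos(35.2°) = 0.0975 / 0.8171 = 0.119 mm.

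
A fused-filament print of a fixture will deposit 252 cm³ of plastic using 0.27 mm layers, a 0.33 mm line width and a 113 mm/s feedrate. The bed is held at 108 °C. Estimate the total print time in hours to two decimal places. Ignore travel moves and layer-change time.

Extrusion cross-section = 0.27 × 0.33 = 0.0891 mm².
Path length: 252000 mm³ / 0.0891 mm² → 2828282.8 mm.
Extrusion time = 2828282.8 / 113, so 25029.1 s.
Converting: 25029.1 s = 6.95 hours.

6.95 hours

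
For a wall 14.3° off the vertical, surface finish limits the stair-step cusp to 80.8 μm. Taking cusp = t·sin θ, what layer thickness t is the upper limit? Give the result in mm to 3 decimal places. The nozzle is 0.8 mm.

sin(14.3°) = 0.2470; t_max = 0.0808/0.2470 = 0.327 mm.

0.327 mm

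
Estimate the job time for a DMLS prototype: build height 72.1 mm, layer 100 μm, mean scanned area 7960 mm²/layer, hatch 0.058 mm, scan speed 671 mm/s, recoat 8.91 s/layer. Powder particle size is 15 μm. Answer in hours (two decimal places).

Layer count = ceil(72.1 / 0.1) = 721.
Hatch length per layer: 7960 / 0.058 → 137241.4 mm.
Scan time per layer = 137241.4 / 671 = 204.5326 s.
Layer cycle: 204.5326 + 8.91 → 213.4426 s.
721 layers × 213.4426 s/layer = 153892.1146 s, i.e. 42.75 hours.

42.75 hours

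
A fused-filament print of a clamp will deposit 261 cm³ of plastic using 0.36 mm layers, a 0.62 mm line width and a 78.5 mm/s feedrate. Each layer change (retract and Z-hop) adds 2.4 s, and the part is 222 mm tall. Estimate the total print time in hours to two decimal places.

Extrusion cross-section: 0.36 × 0.62 → 0.2232 mm².
Total extruded path = 261000/0.2232 = 1169354.8 mm.
Time extruding = 1169354.8 / 78.5, so 14896.2 s.
Layer count = ceil(222 / 0.36) = 617.
Z-hop total = 617 × 2.4, so 1480.8 s.
Total = 14896.2 + 1480.8 = 16377 s = 4.55 hours.

4.55 hours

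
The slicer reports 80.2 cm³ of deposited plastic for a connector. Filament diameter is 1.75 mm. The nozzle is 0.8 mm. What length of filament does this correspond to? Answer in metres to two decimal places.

A = π r² = π × 0.875² = 2.4053 mm².
Length = 80.2 cm³ / 2.4053 mm² = 80200 / 2.4053 = 33343.03 mm = 33.34 m.

33.34 m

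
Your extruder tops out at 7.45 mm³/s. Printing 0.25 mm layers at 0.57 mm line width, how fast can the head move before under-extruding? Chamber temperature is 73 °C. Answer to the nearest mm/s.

52 mm/s

Extrusion cross-section: 0.25 × 0.57 → 0.1425 mm².
v_max = Q/A = 7.45/0.1425 = 52.28 mm/s → 52 mm/s.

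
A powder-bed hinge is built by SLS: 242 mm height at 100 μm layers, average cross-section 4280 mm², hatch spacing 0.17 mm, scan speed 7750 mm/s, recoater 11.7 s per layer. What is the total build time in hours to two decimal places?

Layer count = ceil(242 / 0.1) = 2420.
Scan path per layer: 4280 / 0.17 → 25176.5 mm.
Per-layer scan time = 25176.5 / 7750, so 3.2486 s.
Per-layer time: 3.2486 + 11.7 → 14.9486 s.
Total: 2420 × 14.9486 s = 36175.612 s → 10.05 hours.

10.05 hours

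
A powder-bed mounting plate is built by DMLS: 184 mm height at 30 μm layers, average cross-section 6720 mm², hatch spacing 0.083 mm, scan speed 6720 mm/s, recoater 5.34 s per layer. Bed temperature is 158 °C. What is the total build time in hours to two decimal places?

29.63 hours

Number of layers: 184 / 0.03 → 6134 (rounded up).
Per-layer scan distance: 6720 / 0.083 → 80963.9 mm.
Scan time per layer = 80963.9 / 6720 = 12.0482 s.
Time per layer: 12.0482 + 5.34 → 17.3882 s.
6134 layers × 17.3882 s/layer = 106659.2188 s, i.e. 29.63 hours.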